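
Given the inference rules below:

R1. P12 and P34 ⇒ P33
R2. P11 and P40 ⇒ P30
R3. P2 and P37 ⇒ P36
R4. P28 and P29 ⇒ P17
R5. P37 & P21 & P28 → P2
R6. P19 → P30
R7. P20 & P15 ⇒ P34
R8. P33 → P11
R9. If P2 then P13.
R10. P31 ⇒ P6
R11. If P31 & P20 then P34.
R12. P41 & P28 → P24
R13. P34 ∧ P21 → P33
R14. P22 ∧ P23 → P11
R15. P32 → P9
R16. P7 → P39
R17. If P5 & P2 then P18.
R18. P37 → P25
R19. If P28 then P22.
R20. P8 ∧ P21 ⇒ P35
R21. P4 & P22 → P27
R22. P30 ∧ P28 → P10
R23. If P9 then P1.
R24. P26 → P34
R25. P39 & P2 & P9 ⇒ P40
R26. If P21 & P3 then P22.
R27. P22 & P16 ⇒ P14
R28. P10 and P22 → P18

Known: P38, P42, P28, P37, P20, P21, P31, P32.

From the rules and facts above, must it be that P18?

Forward chaining from the given facts derives: P2, P13, P6, P34, P33, P9, P25, P22, P1, P36, P11.
Rules concluding P18: R17 needs P5; R28 needs P10 — none of these are established.

No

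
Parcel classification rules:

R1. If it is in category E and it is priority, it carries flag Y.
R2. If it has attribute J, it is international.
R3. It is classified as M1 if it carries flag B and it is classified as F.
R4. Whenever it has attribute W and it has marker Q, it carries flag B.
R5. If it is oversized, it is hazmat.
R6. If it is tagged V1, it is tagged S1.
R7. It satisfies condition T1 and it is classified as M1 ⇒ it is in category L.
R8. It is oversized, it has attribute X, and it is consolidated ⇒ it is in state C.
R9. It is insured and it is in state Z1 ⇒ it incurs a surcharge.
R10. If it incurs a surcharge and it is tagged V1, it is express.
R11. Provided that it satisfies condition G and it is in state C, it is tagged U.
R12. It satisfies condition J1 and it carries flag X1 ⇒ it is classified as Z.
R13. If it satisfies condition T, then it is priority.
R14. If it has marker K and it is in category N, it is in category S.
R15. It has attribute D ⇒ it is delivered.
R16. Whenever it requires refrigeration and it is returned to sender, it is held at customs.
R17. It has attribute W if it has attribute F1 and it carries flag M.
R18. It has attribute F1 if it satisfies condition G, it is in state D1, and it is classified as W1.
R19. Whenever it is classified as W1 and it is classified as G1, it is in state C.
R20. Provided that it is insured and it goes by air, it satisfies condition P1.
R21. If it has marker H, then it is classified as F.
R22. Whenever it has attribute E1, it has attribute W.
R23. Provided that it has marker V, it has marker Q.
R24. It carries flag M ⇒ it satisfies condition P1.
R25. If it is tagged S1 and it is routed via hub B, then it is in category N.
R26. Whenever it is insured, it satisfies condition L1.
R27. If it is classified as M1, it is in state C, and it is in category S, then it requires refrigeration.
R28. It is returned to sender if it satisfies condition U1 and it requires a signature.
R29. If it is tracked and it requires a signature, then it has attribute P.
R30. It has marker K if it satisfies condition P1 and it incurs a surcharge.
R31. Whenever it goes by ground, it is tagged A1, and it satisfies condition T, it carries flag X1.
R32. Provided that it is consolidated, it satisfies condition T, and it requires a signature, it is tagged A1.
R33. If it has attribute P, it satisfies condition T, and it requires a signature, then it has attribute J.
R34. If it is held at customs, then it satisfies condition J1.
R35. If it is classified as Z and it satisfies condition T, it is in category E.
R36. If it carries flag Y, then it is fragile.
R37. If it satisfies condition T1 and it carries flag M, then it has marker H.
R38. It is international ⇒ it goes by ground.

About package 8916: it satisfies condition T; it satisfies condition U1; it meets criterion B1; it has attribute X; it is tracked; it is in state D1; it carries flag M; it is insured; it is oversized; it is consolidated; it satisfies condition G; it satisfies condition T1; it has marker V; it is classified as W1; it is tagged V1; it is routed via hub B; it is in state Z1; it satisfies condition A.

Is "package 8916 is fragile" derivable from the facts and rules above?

No

Forward chaining from the given facts derives: is hazmat, is tagged S1, is in state C, incurs a surcharge, is express, is tagged U, is priority, has attribute F1, has marker Q, satisfies condition P1, is in category N, satisfies condition L1, has marker K, has marker H, is in category S, has attribute W, is classified as F, carries flag B, is classified as M1, is in category L, requires refrigeration.
The only rule concluding "it is fragile" is R36, which needs "it carries flag Y"; that is never established.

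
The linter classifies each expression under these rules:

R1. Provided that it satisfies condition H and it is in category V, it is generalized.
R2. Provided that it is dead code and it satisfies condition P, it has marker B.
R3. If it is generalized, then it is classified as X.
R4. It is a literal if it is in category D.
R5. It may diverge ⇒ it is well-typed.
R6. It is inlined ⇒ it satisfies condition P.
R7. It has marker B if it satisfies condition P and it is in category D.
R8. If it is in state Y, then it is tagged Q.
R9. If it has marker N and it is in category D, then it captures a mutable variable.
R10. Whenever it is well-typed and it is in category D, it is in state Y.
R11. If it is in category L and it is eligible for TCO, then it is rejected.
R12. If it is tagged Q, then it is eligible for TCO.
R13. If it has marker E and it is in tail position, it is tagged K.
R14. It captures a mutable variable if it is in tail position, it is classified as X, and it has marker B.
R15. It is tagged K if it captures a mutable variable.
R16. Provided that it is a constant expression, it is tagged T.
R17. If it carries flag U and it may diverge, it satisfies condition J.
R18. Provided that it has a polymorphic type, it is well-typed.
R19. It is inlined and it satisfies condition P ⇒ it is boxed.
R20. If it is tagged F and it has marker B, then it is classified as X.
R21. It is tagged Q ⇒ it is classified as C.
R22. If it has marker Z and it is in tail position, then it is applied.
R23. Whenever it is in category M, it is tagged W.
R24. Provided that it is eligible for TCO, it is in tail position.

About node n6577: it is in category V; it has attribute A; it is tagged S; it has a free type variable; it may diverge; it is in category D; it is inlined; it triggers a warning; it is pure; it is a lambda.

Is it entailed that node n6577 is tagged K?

No

Forward chaining from the given facts derives: is a literal, is well-typed, satisfies condition P, has marker B, is in state Y, is boxed, is tagged Q, is eligible for TCO, is classified as C, is in tail position.
Rules concluding "it is tagged K": R13 needs "it has marker E"; R15 needs "it captures a mutable variable" — none of these are established.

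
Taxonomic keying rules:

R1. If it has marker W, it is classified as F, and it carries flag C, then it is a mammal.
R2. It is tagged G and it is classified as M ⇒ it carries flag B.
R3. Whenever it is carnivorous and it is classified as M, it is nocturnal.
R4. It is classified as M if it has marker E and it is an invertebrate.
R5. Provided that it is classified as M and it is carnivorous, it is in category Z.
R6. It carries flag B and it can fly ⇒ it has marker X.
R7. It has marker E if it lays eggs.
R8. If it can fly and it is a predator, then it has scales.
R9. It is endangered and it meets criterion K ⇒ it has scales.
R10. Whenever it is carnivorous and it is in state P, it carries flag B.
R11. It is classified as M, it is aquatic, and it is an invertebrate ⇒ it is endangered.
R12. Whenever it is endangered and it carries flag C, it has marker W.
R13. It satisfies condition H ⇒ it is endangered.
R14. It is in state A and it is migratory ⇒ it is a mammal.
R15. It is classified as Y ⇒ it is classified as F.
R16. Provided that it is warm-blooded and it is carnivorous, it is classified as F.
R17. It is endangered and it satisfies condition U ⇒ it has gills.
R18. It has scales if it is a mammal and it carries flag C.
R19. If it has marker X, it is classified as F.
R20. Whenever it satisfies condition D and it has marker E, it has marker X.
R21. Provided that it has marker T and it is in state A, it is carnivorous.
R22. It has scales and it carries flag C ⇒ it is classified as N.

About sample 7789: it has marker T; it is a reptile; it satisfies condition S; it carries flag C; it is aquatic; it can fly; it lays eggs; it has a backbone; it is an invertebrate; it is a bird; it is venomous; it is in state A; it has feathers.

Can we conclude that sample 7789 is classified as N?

Forward chaining from the given facts derives: has marker E, is carnivorous, is classified as M, is in category Z, is endangered, has marker W, is nocturnal.
The only rule concluding "it is classified as N" is R22, which needs "it has scales"; that is never established.

No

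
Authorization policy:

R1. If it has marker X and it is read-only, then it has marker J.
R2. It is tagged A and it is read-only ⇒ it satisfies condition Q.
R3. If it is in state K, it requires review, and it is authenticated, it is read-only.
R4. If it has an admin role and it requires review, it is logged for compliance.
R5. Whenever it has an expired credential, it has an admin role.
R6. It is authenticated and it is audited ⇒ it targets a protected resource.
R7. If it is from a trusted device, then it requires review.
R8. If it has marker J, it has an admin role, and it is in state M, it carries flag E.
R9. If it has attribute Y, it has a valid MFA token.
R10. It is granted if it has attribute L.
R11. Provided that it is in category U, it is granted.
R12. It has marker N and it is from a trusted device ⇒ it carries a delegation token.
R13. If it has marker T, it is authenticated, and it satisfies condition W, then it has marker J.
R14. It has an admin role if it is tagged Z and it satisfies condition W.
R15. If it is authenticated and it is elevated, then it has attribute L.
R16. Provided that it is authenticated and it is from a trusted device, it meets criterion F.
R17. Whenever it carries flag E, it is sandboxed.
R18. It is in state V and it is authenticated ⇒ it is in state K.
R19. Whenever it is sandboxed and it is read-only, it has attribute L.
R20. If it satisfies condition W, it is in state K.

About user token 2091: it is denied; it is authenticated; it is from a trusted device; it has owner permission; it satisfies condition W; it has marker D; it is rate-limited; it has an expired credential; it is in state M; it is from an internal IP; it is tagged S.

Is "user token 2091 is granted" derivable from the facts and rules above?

No

Forward chaining from the given facts derives: has an admin role, requires review, meets criterion F, is in state K, is read-only, is logged for compliance.
Rules concluding "it is granted": R10 needs "it has attribute L"; R11 needs "it is in category U" — none of these are established.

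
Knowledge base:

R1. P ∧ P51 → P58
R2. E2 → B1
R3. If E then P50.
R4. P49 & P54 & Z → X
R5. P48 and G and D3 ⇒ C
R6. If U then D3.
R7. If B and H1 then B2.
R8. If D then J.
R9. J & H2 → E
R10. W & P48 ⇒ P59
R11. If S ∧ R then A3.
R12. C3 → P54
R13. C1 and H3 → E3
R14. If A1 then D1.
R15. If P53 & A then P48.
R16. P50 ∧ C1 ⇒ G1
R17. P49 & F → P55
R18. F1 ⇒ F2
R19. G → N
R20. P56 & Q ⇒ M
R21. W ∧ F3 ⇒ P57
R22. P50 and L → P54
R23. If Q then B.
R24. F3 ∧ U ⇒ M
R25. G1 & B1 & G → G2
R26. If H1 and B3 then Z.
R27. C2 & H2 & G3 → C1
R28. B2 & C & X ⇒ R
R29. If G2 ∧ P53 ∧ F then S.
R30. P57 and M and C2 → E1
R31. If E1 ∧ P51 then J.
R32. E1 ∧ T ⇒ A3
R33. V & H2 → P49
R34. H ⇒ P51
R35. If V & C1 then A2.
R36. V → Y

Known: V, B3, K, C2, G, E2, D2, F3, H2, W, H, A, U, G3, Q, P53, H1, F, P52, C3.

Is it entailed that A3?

B1  (by R2: E2)
D3  (by R6: U)
P54  (by R12: C3)
P48  (by R15: P53, A)
P57  (by R21: W, F3)
B  (by R23: Q)
M  (by R24: F3, U)
Z  (by R26: H1, B3)
C1  (by R27: C2, H2, G3)
E1  (by R30: P57, M, C2)
P49  (by R33: V, H2)
P51  (by R34: H)
X  (by R4: P49, P54, Z)
C  (by R5: P48, G, D3)
B2  (by R7: B, H1)
R  (by R28: B2, C, X)
J  (by R31: E1, P51)
E  (by R9: J, H2)
P50  (by R3: E)
G1  (by R16: P50, C1)
G2  (by R25: G1, B1, G)
S  (by R29: G2, P53, F)
A3  (by R11: S, R)

Yes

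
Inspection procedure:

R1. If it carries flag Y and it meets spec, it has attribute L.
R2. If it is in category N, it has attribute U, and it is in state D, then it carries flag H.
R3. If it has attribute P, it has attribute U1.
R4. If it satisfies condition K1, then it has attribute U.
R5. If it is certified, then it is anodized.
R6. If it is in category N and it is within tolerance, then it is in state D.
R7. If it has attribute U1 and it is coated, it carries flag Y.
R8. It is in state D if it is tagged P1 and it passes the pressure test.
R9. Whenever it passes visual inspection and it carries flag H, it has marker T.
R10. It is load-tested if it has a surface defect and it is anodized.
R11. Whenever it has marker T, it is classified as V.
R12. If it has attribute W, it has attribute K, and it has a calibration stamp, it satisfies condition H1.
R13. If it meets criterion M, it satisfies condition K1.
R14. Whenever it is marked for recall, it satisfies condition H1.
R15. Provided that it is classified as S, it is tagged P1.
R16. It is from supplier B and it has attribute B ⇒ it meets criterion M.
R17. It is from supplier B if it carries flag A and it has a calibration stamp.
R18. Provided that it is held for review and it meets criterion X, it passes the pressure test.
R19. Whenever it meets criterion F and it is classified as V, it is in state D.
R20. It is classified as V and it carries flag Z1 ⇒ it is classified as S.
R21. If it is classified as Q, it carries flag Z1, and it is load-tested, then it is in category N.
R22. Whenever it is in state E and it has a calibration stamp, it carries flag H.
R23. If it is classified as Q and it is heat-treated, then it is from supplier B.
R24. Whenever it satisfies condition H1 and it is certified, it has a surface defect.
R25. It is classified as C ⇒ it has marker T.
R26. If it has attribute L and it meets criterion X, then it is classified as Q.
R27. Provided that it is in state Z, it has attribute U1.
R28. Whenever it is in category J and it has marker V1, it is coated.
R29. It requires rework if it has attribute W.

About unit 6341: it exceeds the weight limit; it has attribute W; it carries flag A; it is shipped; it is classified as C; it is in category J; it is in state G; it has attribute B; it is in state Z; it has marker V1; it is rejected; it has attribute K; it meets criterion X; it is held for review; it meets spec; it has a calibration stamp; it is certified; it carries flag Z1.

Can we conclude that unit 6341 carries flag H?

Yes

By R5 (it is certified): it is anodized.
By R12 (it has attribute W, it has attribute K, it has a calibration stamp): it satisfies condition H1.
By R17 (it carries flag A, it has a calibration stamp): it is from supplier B.
By R18 (it is held for review, it meets criterion X): it passes the pressure test.
By R24 (it satisfies condition H1, it is certified): it has a surface defect.
By R25 (it is classified as C): it has marker T.
By R27 (it is in state Z): it has attribute U1.
By R28 (it is in category J, it has marker V1): it is coated.
By R7 (it has attribute U1, it is coated): it carries flag Y.
By R10 (it has a surface defect, it is anodized): it is load-tested.
By R11 (it has marker T): it is classified as V.
By R16 (it is from supplier B, it has attribute B): it meets criterion M.
By R20 (it is classified as V, it carries flag Z1): it is classified as S.
By R1 (it carries flag Y, it meets spec): it has attribute L.
By R13 (it meets criterion M): it satisfies condition K1.
By R15 (it is classified as S): it is tagged P1.
By R26 (it has attribute L, it meets criterion X): it is classified as Q.
By R4 (it satisfies condition K1): it has attribute U.
By R8 (it is tagged P1, it passes the pressure test): it is in state D.
By R21 (it is classified as Q, it carries flag Z1, it is load-tested): it is in category N.
By R2 (it is in category N, it has attribute U, it is in state D): it carries flag H.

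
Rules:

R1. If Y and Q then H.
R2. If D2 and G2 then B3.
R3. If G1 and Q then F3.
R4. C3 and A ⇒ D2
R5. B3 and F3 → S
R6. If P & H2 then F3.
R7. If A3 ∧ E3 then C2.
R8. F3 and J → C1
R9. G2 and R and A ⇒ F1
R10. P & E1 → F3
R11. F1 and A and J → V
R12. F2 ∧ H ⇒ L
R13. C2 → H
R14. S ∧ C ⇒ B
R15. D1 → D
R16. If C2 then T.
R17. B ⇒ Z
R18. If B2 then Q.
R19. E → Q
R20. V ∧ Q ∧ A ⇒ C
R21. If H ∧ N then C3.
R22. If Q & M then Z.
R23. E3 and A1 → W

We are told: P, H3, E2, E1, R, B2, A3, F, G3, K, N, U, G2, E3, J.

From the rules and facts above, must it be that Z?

Forward chaining from the given facts derives: C2, F3, H, T, Q, C3, C1.
Rules concluding Z: R17 needs B; R22 needs M — none of these are established.

No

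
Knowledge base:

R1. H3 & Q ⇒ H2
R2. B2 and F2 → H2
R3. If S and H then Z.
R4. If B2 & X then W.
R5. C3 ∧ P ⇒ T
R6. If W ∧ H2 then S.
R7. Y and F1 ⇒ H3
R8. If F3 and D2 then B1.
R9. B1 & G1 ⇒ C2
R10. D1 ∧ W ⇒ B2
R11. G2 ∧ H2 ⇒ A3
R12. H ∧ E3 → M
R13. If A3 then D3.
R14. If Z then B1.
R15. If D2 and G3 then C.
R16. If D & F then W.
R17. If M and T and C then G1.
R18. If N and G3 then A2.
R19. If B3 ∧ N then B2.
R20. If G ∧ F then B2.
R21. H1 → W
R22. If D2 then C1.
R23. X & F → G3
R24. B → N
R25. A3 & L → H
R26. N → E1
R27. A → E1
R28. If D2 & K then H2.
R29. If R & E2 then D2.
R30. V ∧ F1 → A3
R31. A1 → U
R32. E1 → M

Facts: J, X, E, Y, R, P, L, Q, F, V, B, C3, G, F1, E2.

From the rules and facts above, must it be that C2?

T  (by R5: C3, P)
H3  (by R7: Y, F1)
B2  (by R20: G, F)
G3  (by R23: X, F)
N  (by R24: B)
E1  (by R26: N)
D2  (by R29: R, E2)
A3  (by R30: V, F1)
M  (by R32: E1)
H2  (by R1: H3, Q)
W  (by R4: B2, X)
S  (by R6: W, H2)
C  (by R15: D2, G3)
G1  (by R17: M, T, C)
H  (by R25: A3, L)
Z  (by R3: S, H)
B1  (by R14: Z)
C2  (by R9: B1, G1)

Yes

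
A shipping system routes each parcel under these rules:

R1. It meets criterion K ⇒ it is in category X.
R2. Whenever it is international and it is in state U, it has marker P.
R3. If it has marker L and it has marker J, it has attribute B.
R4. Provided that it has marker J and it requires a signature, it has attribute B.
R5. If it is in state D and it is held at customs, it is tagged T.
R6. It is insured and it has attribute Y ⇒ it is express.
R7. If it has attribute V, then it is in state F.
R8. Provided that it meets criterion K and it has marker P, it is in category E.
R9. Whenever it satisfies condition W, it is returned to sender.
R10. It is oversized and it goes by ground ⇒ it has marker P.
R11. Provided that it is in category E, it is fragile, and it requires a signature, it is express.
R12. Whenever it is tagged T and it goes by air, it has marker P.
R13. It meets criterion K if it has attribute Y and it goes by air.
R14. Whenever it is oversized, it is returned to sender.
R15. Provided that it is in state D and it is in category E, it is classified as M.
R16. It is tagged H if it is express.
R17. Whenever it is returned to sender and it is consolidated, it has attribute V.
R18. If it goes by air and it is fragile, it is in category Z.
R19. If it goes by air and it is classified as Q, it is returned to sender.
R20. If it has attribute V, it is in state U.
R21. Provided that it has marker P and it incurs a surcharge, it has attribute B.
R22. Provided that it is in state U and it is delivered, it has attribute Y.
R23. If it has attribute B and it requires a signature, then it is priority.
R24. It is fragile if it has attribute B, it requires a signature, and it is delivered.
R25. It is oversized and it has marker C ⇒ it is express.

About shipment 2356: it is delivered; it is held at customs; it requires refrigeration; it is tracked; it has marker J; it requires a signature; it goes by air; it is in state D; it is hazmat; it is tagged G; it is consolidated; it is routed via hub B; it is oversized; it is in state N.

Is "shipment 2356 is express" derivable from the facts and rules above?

Yes

By R4 (it has marker J, it requires a signature): it has attribute B.
By R5 (it is in state D, it is held at customs): it is tagged T.
By R12 (it is tagged T, it goes by air): it has marker P.
By R14 (it is oversized): it is returned to sender.
By R17 (it is returned to sender, it is consolidated): it has attribute V.
By R20 (it has attribute V): it is in state U.
By R22 (it is in state U, it is delivered): it has attribute Y.
By R24 (it has attribute B, it requires a signature, it is delivered): it is fragile.
By R13 (it has attribute Y, it goes by air): it meets criterion K.
By R8 (it meets criterion K, it has marker P): it is in category E.
By R11 (it is in category E, it is fragile, it requires a signature): it is express.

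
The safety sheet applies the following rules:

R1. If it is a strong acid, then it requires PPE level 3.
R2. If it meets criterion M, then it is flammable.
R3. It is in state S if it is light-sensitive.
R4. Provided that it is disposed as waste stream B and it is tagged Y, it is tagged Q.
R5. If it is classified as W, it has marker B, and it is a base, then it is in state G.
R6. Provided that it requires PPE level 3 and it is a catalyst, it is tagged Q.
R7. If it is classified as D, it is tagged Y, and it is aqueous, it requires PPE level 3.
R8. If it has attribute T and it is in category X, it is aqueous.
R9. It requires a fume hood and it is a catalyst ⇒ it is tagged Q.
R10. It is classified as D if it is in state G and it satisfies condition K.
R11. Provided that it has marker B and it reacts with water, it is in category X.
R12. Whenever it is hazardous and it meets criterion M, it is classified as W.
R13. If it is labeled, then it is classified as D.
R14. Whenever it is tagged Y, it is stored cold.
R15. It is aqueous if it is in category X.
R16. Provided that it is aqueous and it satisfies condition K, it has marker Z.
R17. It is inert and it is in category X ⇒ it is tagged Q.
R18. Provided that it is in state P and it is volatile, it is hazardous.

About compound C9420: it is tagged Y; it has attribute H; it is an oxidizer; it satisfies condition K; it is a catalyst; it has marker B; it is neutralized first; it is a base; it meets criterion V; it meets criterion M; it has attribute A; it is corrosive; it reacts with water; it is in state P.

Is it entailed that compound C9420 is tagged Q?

Forward chaining from the given facts derives: is flammable, is in category X, is stored cold, is aqueous, has marker Z.
Rules concluding "it is tagged Q": R4 needs "it is disposed as waste stream B"; R6 needs "it requires PPE level 3"; R9 needs "it requires a fume hood"; R17 needs "it is inert" — none of these are established.

No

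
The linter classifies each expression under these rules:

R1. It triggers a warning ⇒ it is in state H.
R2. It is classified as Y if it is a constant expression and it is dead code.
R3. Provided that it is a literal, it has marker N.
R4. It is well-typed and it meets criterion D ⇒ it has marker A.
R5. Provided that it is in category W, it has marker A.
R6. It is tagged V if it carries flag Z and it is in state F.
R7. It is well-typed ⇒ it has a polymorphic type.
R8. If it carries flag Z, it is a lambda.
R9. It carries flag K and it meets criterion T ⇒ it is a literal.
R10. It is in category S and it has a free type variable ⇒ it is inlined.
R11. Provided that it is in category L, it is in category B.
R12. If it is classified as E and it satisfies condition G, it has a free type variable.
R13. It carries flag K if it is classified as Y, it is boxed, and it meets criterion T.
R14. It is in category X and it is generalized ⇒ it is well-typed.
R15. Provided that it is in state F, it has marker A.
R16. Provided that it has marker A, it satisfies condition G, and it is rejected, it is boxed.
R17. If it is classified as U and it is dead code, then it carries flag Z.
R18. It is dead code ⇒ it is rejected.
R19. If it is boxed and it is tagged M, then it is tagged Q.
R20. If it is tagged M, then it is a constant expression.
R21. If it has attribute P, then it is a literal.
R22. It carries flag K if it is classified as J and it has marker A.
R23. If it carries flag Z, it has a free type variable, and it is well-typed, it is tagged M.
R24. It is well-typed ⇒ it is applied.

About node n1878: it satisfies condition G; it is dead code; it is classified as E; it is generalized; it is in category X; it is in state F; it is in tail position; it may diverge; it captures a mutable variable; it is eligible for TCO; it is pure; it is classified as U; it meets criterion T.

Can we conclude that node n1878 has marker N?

Yes

By R12 (it is classified as E, it satisfies condition G): it has a free type variable.
By R14 (it is in category X, it is generalized): it is well-typed.
By R15 (it is in state F): it has marker A.
By R17 (it is classified as U, it is dead code): it carries flag Z.
By R18 (it is dead code): it is rejected.
By R23 (it carries flag Z, it has a free type variable, it is well-typed): it is tagged M.
By R16 (it has marker A, it satisfies condition G, it is rejected): it is boxed.
By R20 (it is tagged M): it is a constant expression.
By R2 (it is a constant expression, it is dead code): it is classified as Y.
By R13 (it is classified as Y, it is boxed, it meets criterion T): it carries flag K.
By R9 (it carries flag K, it meets criterion T): it is a literal.
By R3 (it is a literal): it has marker N.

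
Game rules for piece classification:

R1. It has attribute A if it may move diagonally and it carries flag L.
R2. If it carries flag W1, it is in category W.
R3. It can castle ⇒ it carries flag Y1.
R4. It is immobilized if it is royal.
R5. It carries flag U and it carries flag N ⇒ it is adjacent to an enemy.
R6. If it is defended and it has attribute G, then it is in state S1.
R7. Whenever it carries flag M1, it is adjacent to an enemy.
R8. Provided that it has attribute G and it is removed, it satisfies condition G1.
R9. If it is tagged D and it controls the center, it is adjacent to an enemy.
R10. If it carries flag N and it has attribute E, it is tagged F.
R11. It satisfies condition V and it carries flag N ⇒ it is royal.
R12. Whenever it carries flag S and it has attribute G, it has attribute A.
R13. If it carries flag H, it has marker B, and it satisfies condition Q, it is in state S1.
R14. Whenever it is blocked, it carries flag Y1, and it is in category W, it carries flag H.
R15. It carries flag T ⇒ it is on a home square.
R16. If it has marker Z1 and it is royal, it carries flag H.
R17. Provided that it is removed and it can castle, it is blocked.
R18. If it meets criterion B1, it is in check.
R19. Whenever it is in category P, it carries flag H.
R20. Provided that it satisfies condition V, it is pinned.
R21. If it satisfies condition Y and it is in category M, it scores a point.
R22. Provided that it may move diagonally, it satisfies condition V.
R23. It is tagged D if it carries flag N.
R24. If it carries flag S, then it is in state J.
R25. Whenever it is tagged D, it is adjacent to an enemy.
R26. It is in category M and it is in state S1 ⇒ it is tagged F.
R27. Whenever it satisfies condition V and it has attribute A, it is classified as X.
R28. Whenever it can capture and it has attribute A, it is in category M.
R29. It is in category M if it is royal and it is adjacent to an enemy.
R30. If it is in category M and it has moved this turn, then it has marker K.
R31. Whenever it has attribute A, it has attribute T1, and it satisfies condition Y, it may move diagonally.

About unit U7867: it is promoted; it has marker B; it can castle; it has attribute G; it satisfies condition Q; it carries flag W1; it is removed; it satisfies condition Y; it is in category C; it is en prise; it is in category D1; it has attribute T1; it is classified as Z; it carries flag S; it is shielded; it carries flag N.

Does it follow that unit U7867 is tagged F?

By R2 (it carries flag W1): it is in category W.
By R3 (it can castle): it carries flag Y1.
By R12 (it carries flag S, it has attribute G): it has attribute A.
By R17 (it is removed, it can castle): it is blocked.
By R23 (it carries flag N): it is tagged D.
By R25 (it is tagged D): it is adjacent to an enemy.
By R31 (it has attribute A, it has attribute T1, it satisfies condition Y): it may move diagonally.
By R14 (it is blocked, it carries flag Y1, it is in category W): it carries flag H.
By R22 (it may move diagonally): it satisfies condition V.
By R11 (it satisfies condition V, it carries flag N): it is royal.
By R13 (it carries flag H, it has marker B, it satisfies condition Q): it is in state S1.
By R29 (it is royal, it is adjacent to an enemy): it is in category M.
By R26 (it is in category M, it is in state S1): it is tagged F.

Yes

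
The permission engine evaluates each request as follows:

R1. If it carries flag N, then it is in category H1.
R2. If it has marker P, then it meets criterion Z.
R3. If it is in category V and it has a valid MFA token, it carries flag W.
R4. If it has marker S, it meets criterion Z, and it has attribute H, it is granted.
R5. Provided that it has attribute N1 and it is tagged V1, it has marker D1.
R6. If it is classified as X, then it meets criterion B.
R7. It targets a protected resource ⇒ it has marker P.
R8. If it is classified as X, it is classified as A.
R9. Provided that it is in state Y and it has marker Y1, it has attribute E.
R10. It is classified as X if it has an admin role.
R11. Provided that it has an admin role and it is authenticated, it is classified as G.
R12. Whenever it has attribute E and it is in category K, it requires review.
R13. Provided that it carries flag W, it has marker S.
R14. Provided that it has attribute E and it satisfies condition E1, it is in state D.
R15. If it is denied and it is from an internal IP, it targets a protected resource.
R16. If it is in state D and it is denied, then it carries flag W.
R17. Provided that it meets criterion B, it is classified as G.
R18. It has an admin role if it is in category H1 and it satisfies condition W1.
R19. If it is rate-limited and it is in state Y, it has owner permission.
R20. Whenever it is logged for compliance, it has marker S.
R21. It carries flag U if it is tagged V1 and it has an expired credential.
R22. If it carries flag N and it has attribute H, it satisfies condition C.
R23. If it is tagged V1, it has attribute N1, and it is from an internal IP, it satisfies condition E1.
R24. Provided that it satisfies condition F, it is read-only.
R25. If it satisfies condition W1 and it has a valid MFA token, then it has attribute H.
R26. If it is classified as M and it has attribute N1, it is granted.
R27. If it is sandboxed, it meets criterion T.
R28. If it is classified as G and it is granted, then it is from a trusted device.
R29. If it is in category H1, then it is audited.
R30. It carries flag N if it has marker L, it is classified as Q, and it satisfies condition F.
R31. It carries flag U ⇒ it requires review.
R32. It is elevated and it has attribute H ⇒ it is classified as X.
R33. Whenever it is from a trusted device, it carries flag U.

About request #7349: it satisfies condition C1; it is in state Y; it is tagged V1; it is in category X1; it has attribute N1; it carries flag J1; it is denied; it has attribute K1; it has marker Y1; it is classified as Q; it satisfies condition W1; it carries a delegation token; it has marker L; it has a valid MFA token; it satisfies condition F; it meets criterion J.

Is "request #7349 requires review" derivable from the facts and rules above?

No

Forward chaining from the given facts derives: has marker D1, has attribute E, is read-only, has attribute H, carries flag N, is in category H1, has an admin role, satisfies condition C, is audited, is classified as X, meets criterion B, is classified as A, is classified as G.
Rules concluding "it requires review": R12 needs "it is in category K"; R31 needs "it carries flag U" — none of these are established.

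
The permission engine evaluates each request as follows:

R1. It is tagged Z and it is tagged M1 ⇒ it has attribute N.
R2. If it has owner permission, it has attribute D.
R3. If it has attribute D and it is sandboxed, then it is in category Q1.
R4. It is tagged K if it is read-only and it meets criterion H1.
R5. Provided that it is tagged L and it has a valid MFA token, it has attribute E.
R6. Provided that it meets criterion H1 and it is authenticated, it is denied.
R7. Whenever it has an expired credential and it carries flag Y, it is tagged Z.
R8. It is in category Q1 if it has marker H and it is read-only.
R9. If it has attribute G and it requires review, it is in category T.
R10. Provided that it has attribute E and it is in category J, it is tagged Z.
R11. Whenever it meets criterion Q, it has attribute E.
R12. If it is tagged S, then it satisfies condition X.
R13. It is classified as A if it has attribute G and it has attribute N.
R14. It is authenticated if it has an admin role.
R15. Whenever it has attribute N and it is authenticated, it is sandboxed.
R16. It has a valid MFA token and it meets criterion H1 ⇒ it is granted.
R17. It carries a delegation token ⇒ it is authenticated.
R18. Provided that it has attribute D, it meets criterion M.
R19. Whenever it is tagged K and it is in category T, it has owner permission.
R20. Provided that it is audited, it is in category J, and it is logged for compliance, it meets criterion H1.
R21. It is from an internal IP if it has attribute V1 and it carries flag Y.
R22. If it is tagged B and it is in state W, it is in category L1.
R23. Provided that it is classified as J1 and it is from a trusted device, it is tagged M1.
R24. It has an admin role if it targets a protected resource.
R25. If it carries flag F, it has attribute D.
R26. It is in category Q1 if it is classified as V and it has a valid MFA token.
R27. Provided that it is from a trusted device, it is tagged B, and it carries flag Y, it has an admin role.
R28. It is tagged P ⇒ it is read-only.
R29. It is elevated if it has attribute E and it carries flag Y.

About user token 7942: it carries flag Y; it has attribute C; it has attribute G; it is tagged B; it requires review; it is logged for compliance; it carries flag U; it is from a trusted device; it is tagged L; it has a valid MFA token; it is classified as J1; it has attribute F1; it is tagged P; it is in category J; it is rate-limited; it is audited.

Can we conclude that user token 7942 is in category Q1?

Yes

By R5 (it is tagged L, it has a valid MFA token): it has attribute E.
By R9 (it has attribute G, it requires review): it is in category T.
By R10 (it has attribute E, it is in category J): it is tagged Z.
By R20 (it is audited, it is in category J, it is logged for compliance): it meets criterion H1.
By R23 (it is classified as J1, it is from a trusted device): it is tagged M1.
By R27 (it is from a trusted device, it is tagged B, it carries flag Y): it has an admin role.
By R28 (it is tagged P): it is read-only.
By R1 (it is tagged Z, it is tagged M1): it has attribute N.
By R4 (it is read-only, it meets criterion H1): it is tagged K.
By R14 (it has an admin role): it is authenticated.
By R15 (it has attribute N, it is authenticated): it is sandboxed.
By R19 (it is tagged K, it is in category T): it has owner permission.
By R2 (it has owner permission): it has attribute D.
By R3 (it has attribute D, it is sandboxed): it is in category Q1.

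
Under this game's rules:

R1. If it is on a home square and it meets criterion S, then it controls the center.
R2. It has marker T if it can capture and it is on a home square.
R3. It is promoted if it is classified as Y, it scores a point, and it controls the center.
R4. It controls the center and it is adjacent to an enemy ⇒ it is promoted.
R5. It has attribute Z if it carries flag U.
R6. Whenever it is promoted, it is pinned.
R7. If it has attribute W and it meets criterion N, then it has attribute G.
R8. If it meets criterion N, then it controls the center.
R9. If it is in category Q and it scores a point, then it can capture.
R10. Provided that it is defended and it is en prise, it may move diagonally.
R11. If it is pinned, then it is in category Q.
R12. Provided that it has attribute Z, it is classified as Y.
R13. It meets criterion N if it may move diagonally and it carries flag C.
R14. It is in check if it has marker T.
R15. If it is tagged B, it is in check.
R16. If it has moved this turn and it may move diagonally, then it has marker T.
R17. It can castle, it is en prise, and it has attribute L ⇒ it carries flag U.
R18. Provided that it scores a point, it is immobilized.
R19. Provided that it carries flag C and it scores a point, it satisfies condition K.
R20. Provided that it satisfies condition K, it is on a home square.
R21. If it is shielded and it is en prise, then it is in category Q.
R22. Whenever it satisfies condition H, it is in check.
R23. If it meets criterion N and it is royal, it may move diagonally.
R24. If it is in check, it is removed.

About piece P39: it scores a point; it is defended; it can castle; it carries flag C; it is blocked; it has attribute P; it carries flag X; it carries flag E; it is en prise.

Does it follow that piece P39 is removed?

No

Forward chaining from the given facts derives: may move diagonally, meets criterion N, is immobilized, satisfies condition K, is on a home square, controls the center.
The only rule concluding "it is removed" is R24, which needs "it is in check"; that is never established.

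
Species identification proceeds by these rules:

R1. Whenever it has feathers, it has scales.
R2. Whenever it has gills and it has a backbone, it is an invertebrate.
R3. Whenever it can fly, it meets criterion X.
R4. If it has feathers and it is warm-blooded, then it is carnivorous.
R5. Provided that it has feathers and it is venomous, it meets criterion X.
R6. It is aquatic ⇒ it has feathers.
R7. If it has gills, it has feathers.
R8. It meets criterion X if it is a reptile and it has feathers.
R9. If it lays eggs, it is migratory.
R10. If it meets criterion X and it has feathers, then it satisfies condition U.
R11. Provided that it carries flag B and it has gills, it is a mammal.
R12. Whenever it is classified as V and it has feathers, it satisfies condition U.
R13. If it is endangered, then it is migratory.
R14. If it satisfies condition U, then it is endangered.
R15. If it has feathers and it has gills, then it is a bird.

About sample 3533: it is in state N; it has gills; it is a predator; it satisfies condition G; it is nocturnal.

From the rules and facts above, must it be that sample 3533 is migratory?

No

Forward chaining from the given facts derives: has feathers, is a bird, has scales.
Rules concluding "it is migratory": R9 needs "it lays eggs"; R13 needs "it is endangered" — none of these are established.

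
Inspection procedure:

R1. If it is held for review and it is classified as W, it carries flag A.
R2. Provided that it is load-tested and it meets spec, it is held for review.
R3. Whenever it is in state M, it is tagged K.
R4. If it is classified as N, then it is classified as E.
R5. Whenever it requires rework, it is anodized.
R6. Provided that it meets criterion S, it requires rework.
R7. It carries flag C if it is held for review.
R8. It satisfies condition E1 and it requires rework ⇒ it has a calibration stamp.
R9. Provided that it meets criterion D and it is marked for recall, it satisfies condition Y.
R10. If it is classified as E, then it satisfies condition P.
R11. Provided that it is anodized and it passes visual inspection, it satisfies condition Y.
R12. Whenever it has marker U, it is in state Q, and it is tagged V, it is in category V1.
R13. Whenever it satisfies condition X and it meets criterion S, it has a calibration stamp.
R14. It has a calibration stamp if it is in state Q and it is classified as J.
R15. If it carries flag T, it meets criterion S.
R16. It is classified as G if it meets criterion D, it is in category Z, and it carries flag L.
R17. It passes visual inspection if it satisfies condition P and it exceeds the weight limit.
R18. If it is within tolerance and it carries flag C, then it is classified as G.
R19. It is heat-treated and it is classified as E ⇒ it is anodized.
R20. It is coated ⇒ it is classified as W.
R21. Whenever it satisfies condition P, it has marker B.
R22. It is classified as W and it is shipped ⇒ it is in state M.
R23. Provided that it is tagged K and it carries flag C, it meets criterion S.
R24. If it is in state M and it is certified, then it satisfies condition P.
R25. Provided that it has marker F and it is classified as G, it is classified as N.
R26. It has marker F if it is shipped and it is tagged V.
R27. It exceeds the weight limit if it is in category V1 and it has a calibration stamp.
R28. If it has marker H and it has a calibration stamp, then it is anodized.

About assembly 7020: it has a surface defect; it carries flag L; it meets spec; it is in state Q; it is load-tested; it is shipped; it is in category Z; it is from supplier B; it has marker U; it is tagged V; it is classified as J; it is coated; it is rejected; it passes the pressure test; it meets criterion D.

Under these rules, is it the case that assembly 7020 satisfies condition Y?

Yes

By R2 (it is load-tested, it meets spec): it is held for review.
By R7 (it is held for review): it carries flag C.
By R12 (it has marker U, it is in state Q, it is tagged V): it is in category V1.
By R14 (it is in state Q, it is classified as J): it has a calibration stamp.
By R16 (it meets criterion D, it is in category Z, it carries flag L): it is classified as G.
By R20 (it is coated): it is classified as W.
By R22 (it is classified as W, it is shipped): it is in state M.
By R26 (it is shipped, it is tagged V): it has marker F.
By R27 (it is in category V1, it has a calibration stamp): it exceeds the weight limit.
By R3 (it is in state M): it is tagged K.
By R23 (it is tagged K, it carries flag C): it meets criterion S.
By R25 (it has marker F, it is classified as G): it is classified as N.
By R4 (it is classified as N): it is classified as E.
By R6 (it meets criterion S): it requires rework.
By R10 (it is classified as E): it satisfies condition P.
By R17 (it satisfies condition P, it exceeds the weight limit): it passes visual inspection.
By R5 (it requires rework): it is anodized.
By R11 (it is anodized, it passes visual inspection): it satisfies condition Y.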